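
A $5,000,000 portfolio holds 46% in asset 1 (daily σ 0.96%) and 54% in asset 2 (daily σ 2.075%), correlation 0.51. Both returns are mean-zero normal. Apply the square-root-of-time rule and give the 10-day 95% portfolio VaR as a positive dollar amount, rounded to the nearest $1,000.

σ_p = √(0.46²·0.96² + 0.54²·2.075² + 2·0.51·0.46·0.54·0.96·2.075) = 1.398%.
σ_{10d} = 1.398% × √10 = 4.421%.
z(95%) = 1.645.
VaR = 1.645 × 4.421% = 7.273%; on $5,000,000 that is $363,650.

$364,000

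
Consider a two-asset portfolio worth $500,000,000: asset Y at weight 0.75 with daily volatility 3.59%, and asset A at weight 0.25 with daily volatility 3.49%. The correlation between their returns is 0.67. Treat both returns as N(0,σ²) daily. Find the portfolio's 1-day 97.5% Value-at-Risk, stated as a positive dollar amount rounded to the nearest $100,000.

$32,700,000

σ_p² = 0.75²·3.59² + 0.25²·3.49² + 2·0.67·0.75·0.25·3.59·3.49 = 11.1587 (%²).
σ_p = √11.1587 = 3.340%.
At 97.5%, z = 1.960.
VaR = 1.960 × 3.340% = 6.546%; on $500,000,000 that is $32,730,000.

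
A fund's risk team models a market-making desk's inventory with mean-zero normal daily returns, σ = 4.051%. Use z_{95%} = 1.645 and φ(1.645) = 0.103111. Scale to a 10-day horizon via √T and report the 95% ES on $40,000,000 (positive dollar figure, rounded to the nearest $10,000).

$10,570,000

σ_{10d} = 4.051% × √10 = 12.810%.
ES multiplier = φ(z)/(1−α) = 0.103111/0.05 = 2.062.
ES = 12.810% × 2.062 = 26.414%; on $40,000,000: $10,565,600.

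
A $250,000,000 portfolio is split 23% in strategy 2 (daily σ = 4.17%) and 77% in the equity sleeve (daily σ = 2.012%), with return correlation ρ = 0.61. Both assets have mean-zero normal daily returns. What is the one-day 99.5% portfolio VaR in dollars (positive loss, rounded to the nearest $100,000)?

$14,600,000

σ_p² = 0.23²·4.17² + 0.77²·2.012² + 2·0.61·0.23·0.77·4.17·2.012 = 5.1328 (%²).
σ_p = √5.1328 = 2.266%.
At 99.5%, z = 2.576.
VaR = 2.576 × 2.266% = 5.837%; on $250,000,000 that is $14,592,500.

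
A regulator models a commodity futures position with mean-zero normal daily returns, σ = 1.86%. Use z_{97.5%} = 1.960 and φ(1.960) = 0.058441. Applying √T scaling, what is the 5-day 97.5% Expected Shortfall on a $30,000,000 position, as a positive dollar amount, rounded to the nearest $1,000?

σ_{5d} = 1.86% × √5 = 4.159%.
ES multiplier = φ(z)/(1−α) = 0.058441/0.025 = 2.338.
ES = 4.159% × 2.338 = 9.724%; on $30,000,000: $2,917,200.

$2,917,000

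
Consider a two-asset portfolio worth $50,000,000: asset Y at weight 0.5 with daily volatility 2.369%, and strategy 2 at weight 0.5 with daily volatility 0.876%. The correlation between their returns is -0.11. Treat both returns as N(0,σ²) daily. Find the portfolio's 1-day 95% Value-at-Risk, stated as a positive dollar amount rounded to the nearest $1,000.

$1,001,000

σ_p² = 0.5²·2.369² + 0.5²·0.876² + 2·-0.11·0.5·0.5·2.369·0.876 = 1.4807 (%²).
σ_p = √1.4807 = 1.217%.
At 95%, z = 1.645.
VaR = 1.645 × 1.217% = 2.002%; on $50,000,000 that is $1,001,000.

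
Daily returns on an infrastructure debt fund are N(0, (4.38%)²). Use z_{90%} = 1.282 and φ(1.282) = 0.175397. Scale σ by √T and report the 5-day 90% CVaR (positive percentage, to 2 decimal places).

σ_{5d} = 4.38% × √5 = 9.794%.
ES multiplier = φ(z)/(1−α) = 0.175397/0.1 = 1.754.
ES = 9.794% × 1.754 = 17.179%.

17.18%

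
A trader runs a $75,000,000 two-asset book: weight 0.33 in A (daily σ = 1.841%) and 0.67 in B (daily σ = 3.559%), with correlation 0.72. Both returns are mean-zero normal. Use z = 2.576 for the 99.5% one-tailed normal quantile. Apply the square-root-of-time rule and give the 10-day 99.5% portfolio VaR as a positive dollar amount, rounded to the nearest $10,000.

$17,430,000

σ_p = √(0.33²·1.841² + 0.67²·3.559² + 2·0.72·0.33·0.67·1.841·3.559) = 2.853%.
σ_{10d} = 2.853% × √10 = 9.022%.
VaR = 2.576 × 9.022% = 23.241%; on $75,000,000 that is $17,430,750.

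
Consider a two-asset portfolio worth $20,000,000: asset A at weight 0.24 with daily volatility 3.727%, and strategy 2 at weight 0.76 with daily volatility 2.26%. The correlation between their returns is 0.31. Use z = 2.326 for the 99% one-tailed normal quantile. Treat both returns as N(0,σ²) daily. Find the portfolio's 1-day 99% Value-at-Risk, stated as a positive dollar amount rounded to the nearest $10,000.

$1,010,000

σ_p² = 0.24²·3.727² + 0.76²·2.26² + 2·0.31·0.24·0.76·3.727·2.26 = 4.7028 (%²).
σ_p = √4.7028 = 2.169%.
VaR = 2.326 × 2.169% = 5.045%; on $20,000,000 that is $1,009,000.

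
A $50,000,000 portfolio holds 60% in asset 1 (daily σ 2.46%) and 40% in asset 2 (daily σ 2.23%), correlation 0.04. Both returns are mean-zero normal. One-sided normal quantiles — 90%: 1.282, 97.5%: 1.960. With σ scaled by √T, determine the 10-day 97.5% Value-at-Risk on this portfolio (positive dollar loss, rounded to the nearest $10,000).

$5,440,000

σ_p = √(0.6²·2.46² + 0.4²·2.23² + 2·0.04·0.6·0.4·2.46·2.23) = 1.755%.
σ_{10d} = 1.755% × √10 = 5.550%.
VaR = 1.960 × 5.550% = 10.878%; on $50,000,000 that is $5,439,000.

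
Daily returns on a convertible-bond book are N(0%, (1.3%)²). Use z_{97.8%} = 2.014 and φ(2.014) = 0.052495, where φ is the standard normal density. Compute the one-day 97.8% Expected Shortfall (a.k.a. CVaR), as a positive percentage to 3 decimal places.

3.102%

Tail multiplier: φ(z)/(1−α) = 0.052495 / 0.022 = 2.386.
ES = 1.3% × 2.386 = 3.102%.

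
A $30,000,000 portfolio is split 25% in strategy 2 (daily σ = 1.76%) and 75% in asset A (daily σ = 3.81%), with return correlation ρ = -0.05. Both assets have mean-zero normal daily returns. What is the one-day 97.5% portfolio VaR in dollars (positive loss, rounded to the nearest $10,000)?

$1,690,000

σ_p² = 0.25²·1.76² + 0.75²·3.81² + 2·-0.05·0.25·0.75·1.76·3.81 = 8.2332 (%²).
σ_p = √8.2332 = 2.869%.
At 97.5%, z = 1.960.
VaR = 1.960 × 2.869% = 5.623%; on $30,000,000 that is $1,686,900.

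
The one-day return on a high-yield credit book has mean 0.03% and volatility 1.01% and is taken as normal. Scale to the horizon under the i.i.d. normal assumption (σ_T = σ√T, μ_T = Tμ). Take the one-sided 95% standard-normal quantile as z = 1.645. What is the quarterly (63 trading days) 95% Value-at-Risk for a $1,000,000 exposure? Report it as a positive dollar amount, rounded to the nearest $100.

σ_{63d} = 1.01% × √63 = 8.017%; μ_{63d} = 63 × 0.03% = 1.890%.
VaR = −(1.890%) + 1.645 × 8.017% = 11.298%.
On $1,000,000: 0.11298 × $1,000,000 = $112,980.

$113,000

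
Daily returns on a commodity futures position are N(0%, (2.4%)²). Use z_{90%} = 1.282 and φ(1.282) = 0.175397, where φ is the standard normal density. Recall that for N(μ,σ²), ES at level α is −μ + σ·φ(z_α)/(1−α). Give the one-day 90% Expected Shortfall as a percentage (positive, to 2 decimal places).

Tail multiplier: φ(z)/(1−α) = 0.175397 / 0.1 = 1.754.
ES = 2.4% × 1.754 = 4.210%.

4.21%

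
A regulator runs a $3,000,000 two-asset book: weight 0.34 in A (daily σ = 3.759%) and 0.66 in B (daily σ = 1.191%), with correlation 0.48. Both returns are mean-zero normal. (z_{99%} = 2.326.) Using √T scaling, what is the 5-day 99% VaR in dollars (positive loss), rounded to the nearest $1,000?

$280,000

σ_p = √(0.34²·3.759² + 0.66²·1.191² + 2·0.48·0.34·0.66·3.759·1.191) = 1.793%.
σ_{5d} = 1.793% × √5 = 4.009%.
VaR = 2.326 × 4.009% = 9.325%; on $3,000,000 that is $279,750.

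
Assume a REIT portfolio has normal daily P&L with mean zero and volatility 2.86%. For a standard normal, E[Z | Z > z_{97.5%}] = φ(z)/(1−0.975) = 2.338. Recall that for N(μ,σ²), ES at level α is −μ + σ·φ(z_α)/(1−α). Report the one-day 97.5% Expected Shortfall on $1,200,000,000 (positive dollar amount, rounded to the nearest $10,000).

$80,240,000

ES = 2.86% × 2.338 = 6.687%.
On $1,200,000,000: 0.06687 × $1,200,000,000 = $80,244,000.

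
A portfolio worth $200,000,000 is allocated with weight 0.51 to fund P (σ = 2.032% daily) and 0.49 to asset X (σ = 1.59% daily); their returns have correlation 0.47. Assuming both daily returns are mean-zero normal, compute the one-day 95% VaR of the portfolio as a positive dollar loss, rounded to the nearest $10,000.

σ_p² = 0.51²·2.032² + 0.49²·1.59² + 2·0.47·0.51·0.49·2.032·1.59 = 2.4399 (%²).
σ_p = √2.4399 = 1.562%.
At 95%, z = 1.645.
VaR = 1.645 × 1.562% = 2.569%; on $200,000,000 that is $5,138,000.

$5,140,000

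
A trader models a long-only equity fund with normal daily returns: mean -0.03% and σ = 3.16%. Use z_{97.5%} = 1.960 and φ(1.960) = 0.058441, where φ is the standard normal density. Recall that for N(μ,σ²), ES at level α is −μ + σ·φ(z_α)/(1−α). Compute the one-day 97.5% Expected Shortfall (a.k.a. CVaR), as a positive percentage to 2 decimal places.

7.42%

Tail multiplier: φ(z)/(1−α) = 0.058441 / 0.025 = 2.338.
ES = −(-0.03%) + 3.16% × 2.338 = 7.418%.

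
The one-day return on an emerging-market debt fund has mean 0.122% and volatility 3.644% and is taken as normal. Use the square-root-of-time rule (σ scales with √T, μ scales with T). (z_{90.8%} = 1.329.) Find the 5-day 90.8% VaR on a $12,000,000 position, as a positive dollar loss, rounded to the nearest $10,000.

σ_{5d} = 3.644% × √5 = 8.148%; μ_{5d} = 5 × 0.122% = 0.610%.
VaR = −(0.610%) + 1.329 × 8.148% = 10.219%.
On $12,000,000: 0.10219 × $12,000,000 = $1,226,280.

$1,230,000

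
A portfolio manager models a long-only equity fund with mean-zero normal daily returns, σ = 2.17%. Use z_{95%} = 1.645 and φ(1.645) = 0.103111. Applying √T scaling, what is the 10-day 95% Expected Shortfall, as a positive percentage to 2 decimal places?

14.15%

σ_{10d} = 2.17% × √10 = 6.862%.
ES multiplier = φ(z)/(1−α) = 0.103111/0.05 = 2.062.
ES = 6.862% × 2.062 = 14.149%.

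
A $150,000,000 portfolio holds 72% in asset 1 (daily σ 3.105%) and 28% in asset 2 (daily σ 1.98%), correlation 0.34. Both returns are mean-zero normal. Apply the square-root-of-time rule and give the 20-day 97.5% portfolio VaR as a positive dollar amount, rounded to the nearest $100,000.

$32,600,000

σ_p = √(0.72²·3.105² + 0.28²·1.98² + 2·0.34·0.72·0.28·3.105·1.98) = 2.480%.
σ_{20d} = 2.480% × √20 = 11.091%.
z(97.5%) = 1.960.
VaR = 1.960 × 11.091% = 21.738%; on $150,000,000 that is $32,607,000.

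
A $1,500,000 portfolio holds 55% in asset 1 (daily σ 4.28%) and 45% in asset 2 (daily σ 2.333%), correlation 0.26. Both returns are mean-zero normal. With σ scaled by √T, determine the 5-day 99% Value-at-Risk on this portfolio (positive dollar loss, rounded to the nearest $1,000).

$220,000

σ_p = √(0.55²·4.28² + 0.45²·2.333² + 2·0.26·0.55·0.45·4.28·2.333) = 2.816%.
σ_{5d} = 2.816% × √5 = 6.297%.
z(99%) = 2.326.
VaR = 2.326 × 6.297% = 14.647%; on $1,500,000 that is $219,705.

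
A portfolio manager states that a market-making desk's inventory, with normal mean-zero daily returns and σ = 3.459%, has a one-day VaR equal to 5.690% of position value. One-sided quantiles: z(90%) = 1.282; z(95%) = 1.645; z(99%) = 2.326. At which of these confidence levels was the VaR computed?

95%

Implied z = VaR/σ = 5.690 / 3.459 = 1.645.
This matches z(95%) = 1.645.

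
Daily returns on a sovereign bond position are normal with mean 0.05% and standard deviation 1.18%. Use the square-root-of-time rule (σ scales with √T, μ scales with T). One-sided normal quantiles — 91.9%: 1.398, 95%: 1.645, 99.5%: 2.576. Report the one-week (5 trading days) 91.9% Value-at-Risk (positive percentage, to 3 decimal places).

σ_{5d} = 1.18% × √5 = 2.639%; μ_{5d} = 5 × 0.05% = 0.250%.
VaR = −(0.250%) + 1.398 × 2.639% = 3.439%.

3.439%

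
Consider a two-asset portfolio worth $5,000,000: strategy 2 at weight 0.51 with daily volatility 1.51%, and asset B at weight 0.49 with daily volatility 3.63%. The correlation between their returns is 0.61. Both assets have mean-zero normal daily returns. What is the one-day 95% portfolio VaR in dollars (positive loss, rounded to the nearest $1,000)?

σ_p² = 0.51²·1.51² + 0.49²·3.63² + 2·0.61·0.51·0.49·1.51·3.63 = 5.4280 (%²).
σ_p = √5.4280 = 2.330%.
At 95%, z = 1.645.
VaR = 1.645 × 2.330% = 3.833%; on $5,000,000 that is $191,650.

$192,000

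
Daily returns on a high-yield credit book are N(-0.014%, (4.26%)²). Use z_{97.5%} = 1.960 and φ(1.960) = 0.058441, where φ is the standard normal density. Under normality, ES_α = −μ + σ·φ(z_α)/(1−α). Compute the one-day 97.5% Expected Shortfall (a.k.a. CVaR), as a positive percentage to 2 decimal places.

9.97%

Tail multiplier: φ(z)/(1−α) = 0.058441 / 0.025 = 2.338.
ES = −(-0.014%) + 4.26% × 2.338 = 9.974%.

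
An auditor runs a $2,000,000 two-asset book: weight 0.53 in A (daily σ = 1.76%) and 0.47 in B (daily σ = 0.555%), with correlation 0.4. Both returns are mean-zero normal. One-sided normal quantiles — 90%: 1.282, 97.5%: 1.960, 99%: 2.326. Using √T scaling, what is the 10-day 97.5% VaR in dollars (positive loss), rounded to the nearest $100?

$131,900

σ_p = √(0.53²·1.76² + 0.47²·0.555² + 2·0.4·0.53·0.47·1.76·0.555) = 1.064%.
σ_{10d} = 1.064% × √10 = 3.365%.
VaR = 1.960 × 3.365% = 6.595%; on $2,000,000 that is $131,900.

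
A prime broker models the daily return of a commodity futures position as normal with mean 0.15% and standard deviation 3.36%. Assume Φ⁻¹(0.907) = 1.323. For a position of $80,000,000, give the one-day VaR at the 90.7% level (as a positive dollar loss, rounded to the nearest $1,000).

$3,436,000

VaR = −μ + z·σ = −(0.15%) + 1.323 × 3.36% = 4.295%.
On $80,000,000: 0.04295 × $80,000,000 = $3,436,000.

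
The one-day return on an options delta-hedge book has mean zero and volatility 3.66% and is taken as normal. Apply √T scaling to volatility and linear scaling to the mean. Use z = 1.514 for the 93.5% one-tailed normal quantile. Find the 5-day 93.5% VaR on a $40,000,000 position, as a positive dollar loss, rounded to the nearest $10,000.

$4,960,000

σ_{5d} = 3.66% × √5 = 8.184%.
VaR = 1.514 × 8.184% = 12.391%.
On $40,000,000: 0.12391 × $40,000,000 = $4,956,400.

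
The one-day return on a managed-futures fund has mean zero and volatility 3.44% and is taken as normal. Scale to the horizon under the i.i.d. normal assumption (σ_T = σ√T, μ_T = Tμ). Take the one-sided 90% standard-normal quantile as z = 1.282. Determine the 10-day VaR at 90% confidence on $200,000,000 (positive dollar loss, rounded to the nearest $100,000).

$27,900,000

σ_{10d} = 3.44% × √10 = 10.878%.
VaR = 1.282 × 10.878% = 13.946%.
On $200,000,000: 0.13946 × $200,000,000 = $27,892,000.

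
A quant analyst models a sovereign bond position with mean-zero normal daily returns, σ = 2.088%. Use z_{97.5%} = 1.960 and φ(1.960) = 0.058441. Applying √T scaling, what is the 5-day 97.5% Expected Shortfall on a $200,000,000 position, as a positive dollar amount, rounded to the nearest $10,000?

σ_{5d} = 2.088% × √5 = 4.669%.
ES multiplier = φ(z)/(1−α) = 0.058441/0.025 = 2.338.
ES = 4.669% × 2.338 = 10.916%; on $200,000,000: $21,832,000.

$21,830,000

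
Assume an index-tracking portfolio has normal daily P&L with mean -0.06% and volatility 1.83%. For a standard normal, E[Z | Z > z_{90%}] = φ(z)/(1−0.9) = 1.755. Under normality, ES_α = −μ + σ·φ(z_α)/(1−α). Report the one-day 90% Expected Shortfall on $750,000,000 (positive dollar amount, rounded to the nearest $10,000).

$24,540,000

ES = −(-0.06%) + 1.83% × 1.755 = 3.272%.
On $750,000,000: 0.03272 × $750,000,000 = $24,540,000.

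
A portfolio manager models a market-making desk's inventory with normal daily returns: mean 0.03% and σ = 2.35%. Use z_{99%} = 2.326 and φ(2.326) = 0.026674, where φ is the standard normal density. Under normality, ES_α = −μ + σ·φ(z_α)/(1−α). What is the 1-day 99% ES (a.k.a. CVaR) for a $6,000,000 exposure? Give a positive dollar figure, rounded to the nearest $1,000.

$374,000

Tail multiplier: φ(z)/(1−α) = 0.026674 / 0.01 = 2.667.
ES = −(0.03%) + 2.35% × 2.667 = 6.237%.
On $6,000,000: 0.06237 × $6,000,000 = $374,220.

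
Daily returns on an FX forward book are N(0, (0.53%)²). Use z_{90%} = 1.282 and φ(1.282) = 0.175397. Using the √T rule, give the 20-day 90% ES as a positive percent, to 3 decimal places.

σ_{20d} = 0.53% × √20 = 2.370%.
ES multiplier = φ(z)/(1−α) = 0.175397/0.1 = 1.754.
ES = 2.370% × 1.754 = 4.157%.

4.157%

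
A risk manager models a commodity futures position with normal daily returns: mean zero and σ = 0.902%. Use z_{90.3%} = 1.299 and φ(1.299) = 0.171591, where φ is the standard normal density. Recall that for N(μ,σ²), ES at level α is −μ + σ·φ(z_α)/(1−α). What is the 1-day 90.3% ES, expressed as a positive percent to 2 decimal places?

1.60%

Tail multiplier: φ(z)/(1−α) = 0.171591 / 0.097 = 1.769.
ES = 0.902% × 1.769 = 1.596%.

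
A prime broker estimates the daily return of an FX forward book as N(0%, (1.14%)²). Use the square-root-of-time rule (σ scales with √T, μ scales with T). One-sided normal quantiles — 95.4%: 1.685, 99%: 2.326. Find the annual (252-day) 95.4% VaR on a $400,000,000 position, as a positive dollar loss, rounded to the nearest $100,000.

$122,000,000

σ_{252d} = 1.14% × √252 = 18.097%.
VaR = 1.685 × 18.097% = 30.493%.
On $400,000,000: 0.30493 × $400,000,000 = $121,972,000.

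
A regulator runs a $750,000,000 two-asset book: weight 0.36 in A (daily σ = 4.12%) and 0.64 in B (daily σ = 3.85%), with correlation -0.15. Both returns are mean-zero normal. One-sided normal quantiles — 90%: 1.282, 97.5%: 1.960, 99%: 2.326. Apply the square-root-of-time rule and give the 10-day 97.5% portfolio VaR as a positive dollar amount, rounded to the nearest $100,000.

$124,500,000

σ_p = √(0.36²·4.12² + 0.64²·3.85² + 2·-0.15·0.36·0.64·4.12·3.85) = 2.679%.
σ_{10d} = 2.679% × √10 = 8.472%.
VaR = 1.960 × 8.472% = 16.605%; on $750,000,000 that is $124,537,500.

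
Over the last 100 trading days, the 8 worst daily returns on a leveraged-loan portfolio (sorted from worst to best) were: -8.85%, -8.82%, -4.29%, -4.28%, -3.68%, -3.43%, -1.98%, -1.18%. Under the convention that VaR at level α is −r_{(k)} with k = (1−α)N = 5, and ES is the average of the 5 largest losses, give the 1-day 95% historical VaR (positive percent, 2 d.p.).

3.68%

k = 5; the 5th lowest return is -3.68%, so VaR = 3.68%.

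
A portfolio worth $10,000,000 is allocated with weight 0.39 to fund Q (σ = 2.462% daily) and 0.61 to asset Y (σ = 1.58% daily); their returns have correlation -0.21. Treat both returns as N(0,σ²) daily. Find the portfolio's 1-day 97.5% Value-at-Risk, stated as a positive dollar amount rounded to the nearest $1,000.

σ_p² = 0.39²·2.462² + 0.61²·1.58² + 2·-0.21·0.39·0.61·2.462·1.58 = 1.4622 (%²).
σ_p = √1.4622 = 1.209%.
At 97.5%, z = 1.960.
VaR = 1.960 × 1.209% = 2.370%; on $10,000,000 that is $237,000.

$237,000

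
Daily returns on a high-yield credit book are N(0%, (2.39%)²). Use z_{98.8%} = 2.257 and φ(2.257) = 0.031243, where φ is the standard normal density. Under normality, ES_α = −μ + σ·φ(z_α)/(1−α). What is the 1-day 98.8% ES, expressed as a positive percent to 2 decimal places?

6.22%

Tail multiplier: φ(z)/(1−α) = 0.031243 / 0.012 = 2.604.
ES = 2.39% × 2.604 = 6.224%.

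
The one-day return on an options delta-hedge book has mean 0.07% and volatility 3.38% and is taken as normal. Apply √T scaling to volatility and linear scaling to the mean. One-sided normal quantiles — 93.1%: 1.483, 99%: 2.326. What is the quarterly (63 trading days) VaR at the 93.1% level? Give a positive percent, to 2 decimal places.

σ_{63d} = 3.38% × √63 = 26.828%; μ_{63d} = 63 × 0.07% = 4.410%.
VaR = −(4.410%) + 1.483 × 26.828% = 35.376%.

35.38%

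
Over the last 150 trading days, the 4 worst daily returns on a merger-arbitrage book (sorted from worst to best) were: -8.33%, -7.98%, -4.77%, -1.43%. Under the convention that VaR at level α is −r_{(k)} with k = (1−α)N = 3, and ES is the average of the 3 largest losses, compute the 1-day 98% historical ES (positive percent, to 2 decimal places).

7.03%

The 3 worst returns sum to -21.08%.
ES = −(-21.08%) / 3 = 7.0266…% ≈ 7.03%.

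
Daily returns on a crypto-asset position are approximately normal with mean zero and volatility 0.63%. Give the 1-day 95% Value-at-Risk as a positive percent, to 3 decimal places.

1.036%

At 95% one-sided, z = 1.645.
VaR = z·σ = 1.645 × 0.63% = 1.036%.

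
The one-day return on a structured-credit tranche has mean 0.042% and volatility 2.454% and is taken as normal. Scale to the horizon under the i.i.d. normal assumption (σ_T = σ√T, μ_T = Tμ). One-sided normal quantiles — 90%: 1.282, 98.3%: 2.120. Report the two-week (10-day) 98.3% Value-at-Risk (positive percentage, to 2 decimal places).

16.03%

σ_{10d} = 2.454% × √10 = 7.760%; μ_{10d} = 10 × 0.042% = 0.420%.
VaR = −(0.420%) + 2.120 × 7.760% = 16.031%.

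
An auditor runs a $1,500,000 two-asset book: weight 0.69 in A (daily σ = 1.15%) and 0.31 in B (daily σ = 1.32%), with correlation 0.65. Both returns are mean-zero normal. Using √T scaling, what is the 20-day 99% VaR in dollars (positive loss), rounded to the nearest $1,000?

$172,000

σ_p = √(0.69²·1.15² + 0.31²·1.32² + 2·0.65·0.69·0.31·1.15·1.32) = 1.104%.
σ_{20d} = 1.104% × √20 = 4.937%.
z(99%) = 2.326.
VaR = 2.326 × 4.937% = 11.483%; on $1,500,000 that is $172,245.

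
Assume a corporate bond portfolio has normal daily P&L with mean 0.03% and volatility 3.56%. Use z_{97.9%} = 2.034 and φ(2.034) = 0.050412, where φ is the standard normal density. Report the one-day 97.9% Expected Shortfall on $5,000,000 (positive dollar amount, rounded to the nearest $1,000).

Tail multiplier: φ(z)/(1−α) = 0.050412 / 0.021 = 2.401.
ES = −(0.03%) + 3.56% × 2.401 = 8.518%.
On $5,000,000: 0.08518 × $5,000,000 = $425,900.

$426,000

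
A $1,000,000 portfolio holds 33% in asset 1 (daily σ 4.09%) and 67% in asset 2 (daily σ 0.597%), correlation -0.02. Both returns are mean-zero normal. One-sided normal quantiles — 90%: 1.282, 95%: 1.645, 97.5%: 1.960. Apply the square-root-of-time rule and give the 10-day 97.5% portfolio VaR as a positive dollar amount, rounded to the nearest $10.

σ_p = √(0.33²·4.09² + 0.67²·0.597² + 2·-0.02·0.33·0.67·4.09·0.597) = 1.400%.
σ_{10d} = 1.400% × √10 = 4.427%.
VaR = 1.960 × 4.427% = 8.677%; on $1,000,000 that is $86,770.

$86,770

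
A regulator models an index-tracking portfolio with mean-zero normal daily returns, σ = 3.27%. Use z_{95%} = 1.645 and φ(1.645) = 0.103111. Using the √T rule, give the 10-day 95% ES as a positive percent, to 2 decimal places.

σ_{10d} = 3.27% × √10 = 10.341%.
ES multiplier = φ(z)/(1−α) = 0.103111/0.05 = 2.062.
ES = 10.341% × 2.062 = 21.323%.

21.32%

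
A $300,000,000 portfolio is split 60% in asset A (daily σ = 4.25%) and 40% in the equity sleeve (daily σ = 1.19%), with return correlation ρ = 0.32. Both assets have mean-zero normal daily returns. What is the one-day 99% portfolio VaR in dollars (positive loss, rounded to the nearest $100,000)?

$19,100,000

σ_p² = 0.6²·4.25² + 0.4²·1.19² + 2·0.32·0.6·0.4·4.25·1.19 = 7.5059 (%²).
σ_p = √7.5059 = 2.740%.
At 99%, z = 2.326.
VaR = 2.326 × 2.740% = 6.373%; on $300,000,000 that is $19,119,000.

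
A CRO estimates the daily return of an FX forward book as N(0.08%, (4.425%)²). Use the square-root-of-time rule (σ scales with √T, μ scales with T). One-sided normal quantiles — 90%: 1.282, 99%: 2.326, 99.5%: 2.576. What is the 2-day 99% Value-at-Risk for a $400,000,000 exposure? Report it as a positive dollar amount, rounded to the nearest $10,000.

$57,580,000

σ_{2d} = 4.425% × √2 = 6.258%; μ_{2d} = 2 × 0.08% = 0.160%.
VaR = −(0.160%) + 2.326 × 6.258% = 14.396%.
On $400,000,000: 0.14396 × $400,000,000 = $57,584,000.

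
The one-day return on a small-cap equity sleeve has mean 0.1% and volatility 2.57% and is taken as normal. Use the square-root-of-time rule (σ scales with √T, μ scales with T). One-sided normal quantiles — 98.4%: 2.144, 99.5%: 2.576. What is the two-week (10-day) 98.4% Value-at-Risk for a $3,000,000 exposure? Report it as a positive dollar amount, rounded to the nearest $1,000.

σ_{10d} = 2.57% × √10 = 8.127%; μ_{10d} = 10 × 0.1% = 1.000%.
VaR = −(1.000%) + 2.144 × 8.127% = 16.424%.
On $3,000,000: 0.16424 × $3,000,000 = $492,720.

$493,000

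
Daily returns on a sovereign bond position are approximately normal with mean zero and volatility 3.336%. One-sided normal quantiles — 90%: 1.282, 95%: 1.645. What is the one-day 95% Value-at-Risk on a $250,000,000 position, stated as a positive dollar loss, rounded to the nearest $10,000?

$13,720,000

VaR = z·σ = 1.645 × 3.336% = 5.488%.
On $250,000,000: 0.05488 × $250,000,000 = $13,720,000.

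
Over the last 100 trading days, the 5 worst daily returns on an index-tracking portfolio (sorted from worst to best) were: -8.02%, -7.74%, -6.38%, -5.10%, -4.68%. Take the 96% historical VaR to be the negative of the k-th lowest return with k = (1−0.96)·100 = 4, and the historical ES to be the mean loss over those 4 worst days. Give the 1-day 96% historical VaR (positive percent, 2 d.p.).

5.10%

k = 4; the 4th lowest return is -5.10%, so VaR = 5.10%.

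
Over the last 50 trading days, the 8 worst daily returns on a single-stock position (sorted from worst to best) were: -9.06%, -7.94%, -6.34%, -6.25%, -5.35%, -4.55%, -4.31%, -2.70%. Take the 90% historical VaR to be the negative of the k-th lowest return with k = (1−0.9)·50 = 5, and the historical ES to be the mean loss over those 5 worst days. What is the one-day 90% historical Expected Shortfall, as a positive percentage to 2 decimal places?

6.99%

The 5 worst returns sum to -34.94%.
ES = −(-34.94%) / 5 = 6.988% ≈ 6.99%.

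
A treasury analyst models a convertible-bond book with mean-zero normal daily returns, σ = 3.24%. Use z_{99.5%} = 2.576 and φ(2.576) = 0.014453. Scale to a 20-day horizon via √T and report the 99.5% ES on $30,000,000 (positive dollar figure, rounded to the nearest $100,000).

$12,600,000

σ_{20d} = 3.24% × √20 = 14.490%.
ES multiplier = φ(z)/(1−α) = 0.014453/0.005 = 2.891.
ES = 14.490% × 2.891 = 41.891%; on $30,000,000: $12,567,300.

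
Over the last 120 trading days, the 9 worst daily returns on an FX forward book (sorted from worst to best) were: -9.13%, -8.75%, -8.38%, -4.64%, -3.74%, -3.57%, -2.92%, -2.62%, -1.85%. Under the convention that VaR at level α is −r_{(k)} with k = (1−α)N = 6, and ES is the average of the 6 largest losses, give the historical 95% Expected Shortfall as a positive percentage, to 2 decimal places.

6.37%

The 6 worst returns sum to -38.21%.
ES = −(-38.21%) / 6 = 6.3683…% ≈ 6.37%.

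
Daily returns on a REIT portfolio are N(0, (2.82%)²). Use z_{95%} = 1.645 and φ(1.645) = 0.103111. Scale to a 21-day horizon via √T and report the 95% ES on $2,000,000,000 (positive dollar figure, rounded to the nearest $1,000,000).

$533,000,000

σ_{21d} = 2.82% × √21 = 12.923%.
ES multiplier = φ(z)/(1−α) = 0.103111/0.05 = 2.062.
ES = 12.923% × 2.062 = 26.647%; on $2,000,000,000: $532,940,000.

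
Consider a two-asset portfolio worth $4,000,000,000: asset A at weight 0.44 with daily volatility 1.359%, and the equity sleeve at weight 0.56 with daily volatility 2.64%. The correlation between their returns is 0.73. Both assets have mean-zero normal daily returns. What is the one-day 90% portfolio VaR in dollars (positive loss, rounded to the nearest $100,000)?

$100,400,000

σ_p² = 0.44²·1.359² + 0.56²·2.64² + 2·0.73·0.44·0.56·1.359·2.64 = 3.8339 (%²).
σ_p = √3.8339 = 1.958%.
At 90%, z = 1.282.
VaR = 1.282 × 1.958% = 2.510%; on $4,000,000,000 that is $100,400,000.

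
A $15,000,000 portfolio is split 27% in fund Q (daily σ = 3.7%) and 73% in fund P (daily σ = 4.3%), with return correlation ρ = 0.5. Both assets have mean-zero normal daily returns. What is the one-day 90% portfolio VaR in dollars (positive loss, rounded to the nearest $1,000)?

σ_p² = 0.27²·3.7² + 0.73²·4.3² + 2·0.5·0.27·0.73·3.7·4.3 = 13.9872 (%²).
σ_p = √13.9872 = 3.740%.
At 90%, z = 1.282.
VaR = 1.282 × 3.740% = 4.795%; on $15,000,000 that is $719,250.

$719,000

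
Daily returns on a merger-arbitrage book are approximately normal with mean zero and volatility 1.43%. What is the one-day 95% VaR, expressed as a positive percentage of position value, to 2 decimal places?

At 95% one-sided, z = 1.645.
VaR = z·σ = 1.645 × 1.43% = 2.352%.

2.35%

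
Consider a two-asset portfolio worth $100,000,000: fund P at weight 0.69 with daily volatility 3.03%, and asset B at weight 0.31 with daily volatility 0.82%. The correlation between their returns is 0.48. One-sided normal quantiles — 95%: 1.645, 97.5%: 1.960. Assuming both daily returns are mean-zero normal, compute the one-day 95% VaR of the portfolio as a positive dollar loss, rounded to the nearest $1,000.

σ_p² = 0.69²·3.03² + 0.31²·0.82² + 2·0.48·0.69·0.31·3.03·0.82 = 4.9458 (%²).
σ_p = √4.9458 = 2.224%.
VaR = 1.645 × 2.224% = 3.658%; on $100,000,000 that is $3,658,000.

$3,658,000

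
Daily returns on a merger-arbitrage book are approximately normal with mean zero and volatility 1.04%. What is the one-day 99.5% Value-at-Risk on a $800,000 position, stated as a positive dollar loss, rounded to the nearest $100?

At 99.5% one-sided, z = 2.576.
VaR = z·σ = 2.576 × 1.04% = 2.679%.
On $800,000: 0.02679 × $800,000 = $21,432.

$21,400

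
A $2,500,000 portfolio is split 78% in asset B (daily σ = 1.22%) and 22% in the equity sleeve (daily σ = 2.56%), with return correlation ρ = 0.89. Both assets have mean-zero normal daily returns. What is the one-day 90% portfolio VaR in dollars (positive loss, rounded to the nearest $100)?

σ_p² = 0.78²·1.22² + 0.22²·2.56² + 2·0.89·0.78·0.22·1.22·2.56 = 2.1767 (%²).
σ_p = √2.1767 = 1.475%.
At 90%, z = 1.282.
VaR = 1.282 × 1.475% = 1.891%; on $2,500,000 that is $47,275.

$47,300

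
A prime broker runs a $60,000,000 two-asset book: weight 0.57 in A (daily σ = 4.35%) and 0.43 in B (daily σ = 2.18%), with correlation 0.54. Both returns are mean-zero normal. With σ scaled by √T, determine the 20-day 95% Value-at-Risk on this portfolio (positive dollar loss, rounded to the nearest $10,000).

σ_p = √(0.57²·4.35² + 0.43²·2.18² + 2·0.54·0.57·0.43·4.35·2.18) = 3.088%.
σ_{20d} = 3.088% × √20 = 13.810%.
z(95%) = 1.645.
VaR = 1.645 × 13.810% = 22.717%; on $60,000,000 that is $13,630,200.

$13,630,000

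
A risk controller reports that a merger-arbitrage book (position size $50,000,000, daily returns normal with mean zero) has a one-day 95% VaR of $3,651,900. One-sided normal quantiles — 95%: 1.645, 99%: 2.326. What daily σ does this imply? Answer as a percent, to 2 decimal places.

4.44%

VaR as a fraction: $3,651,900 / $50,000,000 = 7.304%.
σ = VaR / z = 7.304% / 1.645 = 4.440%.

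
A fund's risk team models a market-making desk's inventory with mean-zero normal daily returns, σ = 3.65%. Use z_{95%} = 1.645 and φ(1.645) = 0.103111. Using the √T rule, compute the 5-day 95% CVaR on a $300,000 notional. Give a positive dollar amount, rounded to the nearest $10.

σ_{5d} = 3.65% × √5 = 8.162%.
ES multiplier = φ(z)/(1−α) = 0.103111/0.05 = 2.062.
ES = 8.162% × 2.062 = 16.830%; on $300,000: $50,490.

$50,490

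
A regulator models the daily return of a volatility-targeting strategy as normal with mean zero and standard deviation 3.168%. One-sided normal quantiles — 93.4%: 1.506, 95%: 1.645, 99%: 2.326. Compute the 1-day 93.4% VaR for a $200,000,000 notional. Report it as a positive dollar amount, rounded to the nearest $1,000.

$9,542,000

VaR = z·σ = 1.506 × 3.168% = 4.771%.
On $200,000,000: 0.04771 × $200,000,000 = $9,542,000.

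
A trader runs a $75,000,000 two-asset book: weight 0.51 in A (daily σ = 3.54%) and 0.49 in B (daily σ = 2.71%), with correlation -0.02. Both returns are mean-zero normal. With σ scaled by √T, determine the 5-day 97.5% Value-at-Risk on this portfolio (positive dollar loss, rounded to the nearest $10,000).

$7,300,000

σ_p = √(0.51²·3.54² + 0.49²·2.71² + 2·-0.02·0.51·0.49·3.54·2.71) = 2.220%.
σ_{5d} = 2.220% × √5 = 4.964%.
z(97.5%) = 1.960.
VaR = 1.960 × 4.964% = 9.729%; on $75,000,000 that is $7,296,750.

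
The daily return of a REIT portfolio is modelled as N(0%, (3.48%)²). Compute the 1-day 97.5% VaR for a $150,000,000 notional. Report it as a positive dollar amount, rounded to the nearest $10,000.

At 97.5% one-sided, z = 1.960.
VaR = z·σ = 1.960 × 3.48% = 6.821%.
On $150,000,000: 0.06821 × $150,000,000 = $10,231,500.

$10,230,000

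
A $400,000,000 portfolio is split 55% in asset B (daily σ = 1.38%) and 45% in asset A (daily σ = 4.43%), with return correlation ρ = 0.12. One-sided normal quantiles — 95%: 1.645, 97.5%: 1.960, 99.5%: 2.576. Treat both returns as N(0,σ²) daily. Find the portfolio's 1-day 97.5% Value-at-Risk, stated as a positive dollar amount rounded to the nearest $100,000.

$17,400,000

σ_p² = 0.55²·1.38² + 0.45²·4.43² + 2·0.12·0.55·0.45·1.38·4.43 = 4.9133 (%²).
σ_p = √4.9133 = 2.217%.
VaR = 1.960 × 2.217% = 4.345%; on $400,000,000 that is $17,380,000.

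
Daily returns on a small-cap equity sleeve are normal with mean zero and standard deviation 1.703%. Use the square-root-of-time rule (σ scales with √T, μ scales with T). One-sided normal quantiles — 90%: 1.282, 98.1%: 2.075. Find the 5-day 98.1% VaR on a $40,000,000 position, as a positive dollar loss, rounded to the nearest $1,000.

$3,161,000

σ_{5d} = 1.703% × √5 = 3.808%.
VaR = 2.075 × 3.808% = 7.902%.
On $40,000,000: 0.07902 × $40,000,000 = $3,160,800.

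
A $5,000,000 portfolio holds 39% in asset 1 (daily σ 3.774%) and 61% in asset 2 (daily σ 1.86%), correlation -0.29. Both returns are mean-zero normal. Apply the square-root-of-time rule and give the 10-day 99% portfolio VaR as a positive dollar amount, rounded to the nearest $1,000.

$580,000

σ_p = √(0.39²·3.774² + 0.61²·1.86² + 2·-0.29·0.39·0.61·3.774·1.86) = 1.576%.
σ_{10d} = 1.576% × √10 = 4.984%.
z(99%) = 2.326.
VaR = 2.326 × 4.984% = 11.593%; on $5,000,000 that is $579,650.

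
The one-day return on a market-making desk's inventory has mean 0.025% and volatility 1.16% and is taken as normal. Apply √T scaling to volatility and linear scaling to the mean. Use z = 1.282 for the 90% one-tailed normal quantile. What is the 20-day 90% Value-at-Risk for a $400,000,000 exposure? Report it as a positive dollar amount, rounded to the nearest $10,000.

σ_{20d} = 1.16% × √20 = 5.188%; μ_{20d} = 20 × 0.025% = 0.500%.
VaR = −(0.500%) + 1.282 × 5.188% = 6.151%.
On $400,000,000: 0.06151 × $400,000,000 = $24,604,000.

$24,600,000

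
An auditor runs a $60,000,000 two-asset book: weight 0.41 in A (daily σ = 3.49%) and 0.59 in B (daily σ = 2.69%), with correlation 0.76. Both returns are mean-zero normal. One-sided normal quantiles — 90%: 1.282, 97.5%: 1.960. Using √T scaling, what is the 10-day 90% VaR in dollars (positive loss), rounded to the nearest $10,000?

$6,890,000

σ_p = √(0.41²·3.49² + 0.59²·2.69² + 2·0.76·0.41·0.59·3.49·2.69) = 2.832%.
σ_{10d} = 2.832% × √10 = 8.956%.
VaR = 1.282 × 8.956% = 11.482%; on $60,000,000 that is $6,889,200.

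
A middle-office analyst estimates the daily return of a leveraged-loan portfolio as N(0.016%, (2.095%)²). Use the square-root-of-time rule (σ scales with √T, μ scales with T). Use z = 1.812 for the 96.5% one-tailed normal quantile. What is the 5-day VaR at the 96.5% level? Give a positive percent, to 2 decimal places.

σ_{5d} = 2.095% × √5 = 4.685%; μ_{5d} = 5 × 0.016% = 0.080%.
VaR = −(0.080%) + 1.812 × 4.685% = 8.409%.

8.41%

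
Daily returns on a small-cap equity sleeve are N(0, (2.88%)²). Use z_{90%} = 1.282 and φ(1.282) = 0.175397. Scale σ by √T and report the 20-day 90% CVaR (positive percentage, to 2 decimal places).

22.59%

σ_{20d} = 2.88% × √20 = 12.880%.
ES multiplier = φ(z)/(1−α) = 0.175397/0.1 = 1.754.
ES = 12.880% × 1.754 = 22.592%.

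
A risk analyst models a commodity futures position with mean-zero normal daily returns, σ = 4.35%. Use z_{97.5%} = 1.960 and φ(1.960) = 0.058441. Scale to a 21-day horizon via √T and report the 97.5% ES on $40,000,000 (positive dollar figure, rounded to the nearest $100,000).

σ_{21d} = 4.35% × √21 = 19.934%.
ES multiplier = φ(z)/(1−α) = 0.058441/0.025 = 2.338.
ES = 19.934% × 2.338 = 46.606%; on $40,000,000: $18,642,400.

$18,600,000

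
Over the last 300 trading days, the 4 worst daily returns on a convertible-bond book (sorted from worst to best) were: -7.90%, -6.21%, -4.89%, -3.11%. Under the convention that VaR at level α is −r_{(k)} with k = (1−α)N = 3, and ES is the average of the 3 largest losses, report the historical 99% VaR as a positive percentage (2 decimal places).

4.89%

k = 3; the 3rd lowest return is -4.89%, so VaR = 4.89%.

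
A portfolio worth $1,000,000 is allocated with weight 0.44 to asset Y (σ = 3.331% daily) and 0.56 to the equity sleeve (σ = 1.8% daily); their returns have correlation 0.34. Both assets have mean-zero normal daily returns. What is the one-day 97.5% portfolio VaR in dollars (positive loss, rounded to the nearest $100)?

σ_p² = 0.44²·3.331² + 0.56²·1.8² + 2·0.34·0.44·0.56·3.331·1.8 = 4.1688 (%²).
σ_p = √4.1688 = 2.042%.
At 97.5%, z = 1.960.
VaR = 1.960 × 2.042% = 4.002%; on $1,000,000 that is $40,020.

$40,000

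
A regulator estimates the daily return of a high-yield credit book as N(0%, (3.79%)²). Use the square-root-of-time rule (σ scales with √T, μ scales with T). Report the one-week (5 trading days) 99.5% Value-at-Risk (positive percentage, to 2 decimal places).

At 99.5%, z = 2.576.
σ_{5d} = 3.79% × √5 = 8.475%.
VaR = 2.576 × 8.475% = 21.832%.

21.83%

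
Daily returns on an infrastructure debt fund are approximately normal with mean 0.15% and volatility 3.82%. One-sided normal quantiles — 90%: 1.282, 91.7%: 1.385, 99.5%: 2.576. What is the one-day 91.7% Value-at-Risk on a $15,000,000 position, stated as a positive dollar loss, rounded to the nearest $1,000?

VaR = −μ + z·σ = −(0.15%) + 1.385 × 3.82% = 5.141%.
On $15,000,000: 0.05141 × $15,000,000 = $771,150.

$771,000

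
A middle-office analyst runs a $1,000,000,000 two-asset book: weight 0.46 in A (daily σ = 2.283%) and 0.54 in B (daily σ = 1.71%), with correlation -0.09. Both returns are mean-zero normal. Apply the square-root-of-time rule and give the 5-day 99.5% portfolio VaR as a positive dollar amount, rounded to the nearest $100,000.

σ_p = √(0.46²·2.283² + 0.54²·1.71² + 2·-0.09·0.46·0.54·2.283·1.71) = 1.335%.
σ_{5d} = 1.335% × √5 = 2.985%.
z(99.5%) = 2.576.
VaR = 2.576 × 2.985% = 7.689%; on $1,000,000,000 that is $76,890,000.

$76,900,000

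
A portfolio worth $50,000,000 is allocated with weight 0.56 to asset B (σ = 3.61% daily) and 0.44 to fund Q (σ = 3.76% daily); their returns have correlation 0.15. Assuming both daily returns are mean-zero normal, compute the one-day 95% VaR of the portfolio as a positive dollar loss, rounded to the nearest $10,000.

σ_p² = 0.56²·3.61² + 0.44²·3.76² + 2·0.15·0.56·0.44·3.61·3.76 = 7.8273 (%²).
σ_p = √7.8273 = 2.798%.
At 95%, z = 1.645.
VaR = 1.645 × 2.798% = 4.603%; on $50,000,000 that is $2,301,500.

$2,300,000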